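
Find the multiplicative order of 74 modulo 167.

ord(74) | φ(167) = 167 − 1 = 166 = 2 · 83.
Divisors of 166: 1, 2, 83, 166.
Test each divisor d:
74^1 ≡ 74 (mod 167)
74^2 ≡ 132 (mod 167)
74^83 ≡ 166 (mod 167)
74^166 ≡ 1 (mod 167) ✓
Hence ord(74) = 166.

166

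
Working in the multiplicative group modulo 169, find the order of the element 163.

156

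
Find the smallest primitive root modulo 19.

φ(19) = 19 − 1 = 18 = 2 · 3^2.
Test candidates g = 2, 3, … against the prime factors q ∈ {2, 3} of φ(19): g is a generator iff g^(18/q) ≢ 1 for every such q.
g = 2: 2^9 ≡ 18; 2^6 ≡ 7 — none is 1, so 2 is a primitive root.
The smallest primitive root modulo 19 is 2.

2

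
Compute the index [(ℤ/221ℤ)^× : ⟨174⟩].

48

Since 174 ∈ (Z/221Z)^×, its order divides φ(221) = φ(13·17) = (13−1)·(17−1) = 12·16 = 192 = 2^6 · 3.
Divisors of 192: 1, 2, 3, 4, 6, 8, 12, 16, 24, 32, 48, 64, 96, 192.
Compute 174^d (mod 221) for the divisors d until we hit 1:
174^1 ≡ 174 (mod 221)
174^2 ≡ 220 (mod 221)
174^3 ≡ 47 (mod 221)
174^4 ≡ 1 (mod 221) ✓
So ord_221(174) = 4, hence |⟨174⟩| = 4.
[(Z/221Z)^× : ⟨174⟩] = 192/4 = 48.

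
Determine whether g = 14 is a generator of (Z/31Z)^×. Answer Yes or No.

No

φ(31) = 31 − 1 = 30 = 2 · 3 · 5.
An element g generates (Z/31Z)^× iff g^(30/q) ≢ 1 (mod 31) for each prime q ∈ {2, 3, 5}.
14^15 ≡ 1 (mod 31)  [q = 2: ≡ 1 ✗]
14^10 ≡ 25 (mod 31)  [q = 3: ≢ 1 ✓]
14^6 ≡ 8 (mod 31)  [q = 5: ≢ 1 ✓]
14^15 ≡ 1 shows ord(14) | 15, strictly less than φ(31); not a primitive root.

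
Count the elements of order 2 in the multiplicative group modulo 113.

1

φ(113) = 113 − 1 = 112 = 2^4 · 7.
(Z/113Z)^× is cyclic (|G| = 112); a cyclic group of order m has exactly φ(d) elements of each order d | m, and none otherwise.
2 | 112, and φ(2) = 2 − 1 = 1.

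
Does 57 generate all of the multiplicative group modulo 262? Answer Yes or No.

Yes

φ(262) = φ(2)·φ(131) = 1·130 = 130 = 2 · 5 · 13.
It suffices to check that the order of 57 is not a proper divisor of 130: compute 57^(130/q) for q ∈ {2, 5, 13}.
57^65 ≡ 261 (mod 262)  [q = 2: ≢ 1 ✓]
57^26 ≡ 189 (mod 262)  [q = 5: ≢ 1 ✓]
57^10 ≡ 193 (mod 262)  [q = 13: ≢ 1 ✓]
None equal 1, so ord_262(57) = 130: 57 is a primitive root.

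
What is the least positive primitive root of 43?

φ(43) = 43 − 1 = 42 = 2 · 3 · 7.
Test candidates g = 2, 3, … against the prime factors q ∈ {2, 3, 7} of φ(43): g is a generator iff g^(42/q) ≢ 1 for every such q.
g = 2: 2^21 ≡ 42; 2^14 ≡ 1 — hits 1, so not a primitive root.
g = 3: 3^21 ≡ 42; 3^14 ≡ 36; 3^6 ≡ 41 — none is 1, so 3 is a primitive root.
Hence the least primitive root of 43 is 3.

3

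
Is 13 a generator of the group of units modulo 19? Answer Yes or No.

Yes

φ(19) = 19 − 1 = 18 = 2 · 3^2.
An element g generates (Z/19Z)^× iff g^(18/q) ≢ 1 (mod 19) for each prime q ∈ {2, 3}.
13^9 ≡ 18 (mod 19)  [q = 2: ≢ 1 ✓]
13^6 ≡ 11 (mod 19)  [q = 3: ≢ 1 ✓]
Every test exponent gives a nontrivial residue, hence 13 generates the full group.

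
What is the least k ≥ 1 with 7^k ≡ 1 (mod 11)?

10

The order of 7 must divide φ(11) = 11 − 1 = 10 = 2 · 5.
Divisors of 10: 1, 2, 5, 10.
Compute 7^d (mod 11) for the divisors d until we hit 1:
7^1 ≡ 7 (mod 11)
7^2 ≡ 5 (mod 11)
7^5 ≡ 10 (mod 11)
7^10 ≡ 1 (mod 11) ✓
The smallest such exponent is 10, so the order of 7 is 10.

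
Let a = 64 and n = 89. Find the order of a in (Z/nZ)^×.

11

ord(64) | φ(89) = 89 − 1 = 88 = 2^3 · 11.
Divisors of 88: 1, 2, 4, 8, 11, 22, 44, 88.
Test each divisor d:
64^1 ≡ 64 (mod 89)
64^2 ≡ 2 (mod 89)
64^4 ≡ 4 (mod 89)
64^8 ≡ 16 (mod 89)
64^11 ≡ 1 (mod 89) ✓
So ord_89(64) = 11.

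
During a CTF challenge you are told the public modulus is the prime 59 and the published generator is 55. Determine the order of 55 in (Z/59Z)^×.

58

Since 55 ∈ (Z/59Z)^×, its order divides φ(59) = 59 − 1 = 58 = 2 · 29.
Divisors of 58: 1, 2, 29, 58.
Compute 55^d (mod 59) for the divisors d until we hit 1:
55^1 ≡ 55 (mod 59)
55^2 ≡ 16 (mod 59)
55^29 ≡ 58 (mod 59)
55^58 ≡ 1 (mod 59) ✓
Therefore the multiplicative order of 55 modulo 59 is 58.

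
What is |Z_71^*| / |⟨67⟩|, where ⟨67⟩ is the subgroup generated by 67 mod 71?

1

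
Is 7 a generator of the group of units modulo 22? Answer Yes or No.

Yes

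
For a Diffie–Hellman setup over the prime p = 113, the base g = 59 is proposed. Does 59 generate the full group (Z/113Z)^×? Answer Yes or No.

Yes

φ(113) = 113 − 1 = 112 = 2^4 · 7.
Test 59^(112/q) mod 113 for each prime factor q of 112:
59^56 ≡ 112 (mod 113)  [q = 2: ≢ 1 ✓]
59^16 ≡ 49 (mod 113)  [q = 7: ≢ 1 ✓]
All checks pass, so 59 has order 112 and is a primitive root modulo 113.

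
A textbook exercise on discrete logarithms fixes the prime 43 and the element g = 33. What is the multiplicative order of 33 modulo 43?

42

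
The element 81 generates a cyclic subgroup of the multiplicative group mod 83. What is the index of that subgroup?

2

The order of 81 must divide φ(83) = 83 − 1 = 82 = 2 · 41.
Divisors of 82: 1, 2, 41, 82.
Compute 81^d (mod 83) for the divisors d until we hit 1:
81^1 ≡ 81 (mod 83)
81^2 ≡ 4 (mod 83)
81^41 ≡ 1 (mod 83) ✓
The order of 81 is 41, so the subgroup it generates has 41 elements.
The index is φ(83) / ord(81) = 82 / 41 = 2.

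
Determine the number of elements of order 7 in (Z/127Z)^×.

6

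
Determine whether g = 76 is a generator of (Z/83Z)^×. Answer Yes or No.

Yes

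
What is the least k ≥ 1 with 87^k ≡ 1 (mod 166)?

Since 87 ∈ (Z/166Z)^×, its order divides φ(166) = φ(2)·φ(83) = 1·82 = 82 = 2 · 41.
Divisors of 82: 1, 2, 41, 82.
Compute 87^d (mod 166) for the divisors d until we hit 1:
87^1 ≡ 87 (mod 166)
87^2 ≡ 99 (mod 166)
87^41 ≡ 1 (mod 166) ✓
Therefore the multiplicative order of 87 modulo 166 is 41.

41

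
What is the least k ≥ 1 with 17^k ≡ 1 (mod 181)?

36

By Lagrange's theorem, ord_181(17) divides φ(181) = 181 − 1 = 180 = 2^2 · 3^2 · 5.
Divisors of 180: 1, 2, 3, 4, 5, 6, 9, 10, 12, 15, 18, 20, 30, 36, 45, 60, 90, 180.
Evaluate successive powers at the divisors of 180:
17^1 ≡ 17 (mod 181)
17^2 ≡ 108 (mod 181)
17^3 ≡ 26 (mod 181)
17^4 ≡ 80 (mod 181)
17^5 ≡ 93 (mod 181)
17^6 ≡ 133 (mod 181)
17^9 ≡ 19 (mod 181)
17^10 ≡ 142 (mod 181)
17^12 ≡ 132 (mod 181)
17^15 ≡ 174 (mod 181)
17^18 ≡ 180 (mod 181)
17^20 ≡ 73 (mod 181)
17^30 ≡ 49 (mod 181)
17^36 ≡ 1 (mod 181) ✓
So ord_181(17) = 36.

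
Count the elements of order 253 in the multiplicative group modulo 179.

φ(179) = 179 − 1 = 178 = 2 · 89.
In a cyclic group of order 178, there are φ(d) elements of order d for each divisor d of 178, and zero for non-divisors.
Here 178 is not a multiple of 253, so there are no elements of order 253.

0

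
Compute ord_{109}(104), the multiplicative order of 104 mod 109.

54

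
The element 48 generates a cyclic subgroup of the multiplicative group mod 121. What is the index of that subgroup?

By Lagrange's theorem, ord_121(48) divides φ(121) = φ(11^2) = 11·(11−1) = 110 = 2 · 5 · 11.
Divisors of 110: 1, 2, 5, 10, 11, 22, 55, 110.
Evaluate successive powers at the divisors of 110:
48^1 ≡ 48 (mod 121)
48^2 ≡ 5 (mod 121)
48^5 ≡ 111 (mod 121)
48^10 ≡ 100 (mod 121)
48^11 ≡ 81 (mod 121)
48^22 ≡ 27 (mod 121)
48^55 ≡ 1 (mod 121) ✓
So ord_121(48) = 55, hence |⟨48⟩| = 55.
Index = |(Z/121Z)^×| / |⟨48⟩| = 110 / 55 = 2.

2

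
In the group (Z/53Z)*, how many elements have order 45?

0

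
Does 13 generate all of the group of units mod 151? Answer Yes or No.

φ(151) = 151 − 1 = 150 = 2 · 3 · 5^2.
13 is a primitive root mod 151 iff 13^(φ(151)/q) ≢ 1 for every prime q | φ(151), i.e. q ∈ {2, 3, 5}.
13^75 ≡ 150 (mod 151)  [q = 2: ≢ 1 ✓]
13^50 ≡ 118 (mod 151)  [q = 3: ≢ 1 ✓]
13^30 ≡ 59 (mod 151)  [q = 5: ≢ 1 ✓]
Every test exponent gives a nontrivial residue, hence 13 generates the full group.

Yes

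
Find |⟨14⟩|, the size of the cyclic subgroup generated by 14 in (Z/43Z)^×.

21

The order of 14 must divide φ(43) = 43 − 1 = 42 = 2 · 3 · 7.
Divisors of 42: 1, 2, 3, 6, 7, 14, 21, 42.
Evaluate successive powers at the divisors of 42:
14^1 ≡ 14
14^2 ≡ 24
14^3 ≡ 35
14^6 ≡ 21
14^7 ≡ 36
14^14 ≡ 6
14^21 ≡ 1
So ord_43(14) = 21.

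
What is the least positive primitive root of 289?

3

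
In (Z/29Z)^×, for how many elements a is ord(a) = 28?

12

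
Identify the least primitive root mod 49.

3

φ(49) = φ(7^2) = 7·(7−1) = 42 = 2 · 3 · 7.
g is a primitive root iff g^(42/q) ≢ 1 (mod 49) for each prime q ∈ {2, 3, 7}.
g = 2: 2^21 ≡ 1 — hits 1, so not a primitive root.
g = 3: 3^21 ≡ 48; 3^14 ≡ 30; 3^6 ≡ 43 — none is 1, so 3 is a primitive root.
Hence the least primitive root of 49 is 3.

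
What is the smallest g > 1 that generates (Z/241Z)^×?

7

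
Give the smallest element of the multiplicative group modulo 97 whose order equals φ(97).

φ(97) = 97 − 1 = 96 = 2^5 · 3.
g is a primitive root iff g^(96/q) ≢ 1 (mod 97) for each prime q ∈ {2, 3}.
g = 2: 2^48 ≡ 1 — hits 1, so not a primitive root.
g = 3: 3^48 ≡ 1 — hits 1, so not a primitive root.
g = 4: 4^48 ≡ 1 — hits 1, so not a primitive root.
g = 5: 5^48 ≡ 96; 5^32 ≡ 35 — none is 1, so 5 is a primitive root.
The smallest primitive root modulo 97 is 5.

5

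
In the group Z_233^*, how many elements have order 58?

φ(233) = 233 − 1 = 232 = 2^3 · 29.
Since (Z/233Z)^× is cyclic of order 232, the number of elements of order d is φ(d) when d | 232 and 0 otherwise.
58 = 2 · 29 divides 232, and φ(58) = 28.

28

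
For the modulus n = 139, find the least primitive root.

φ(139) = 139 − 1 = 138 = 2 · 3 · 23.
g is a primitive root iff g^(138/q) ≢ 1 (mod 139) for each prime q ∈ {2, 3, 23}.
g = 2: 2^69 ≡ 138; 2^46 ≡ 96; 2^6 ≡ 64 — none is 1, so 2 is a primitive root.
So 2 is the smallest generator of (Z/139Z)^×.

2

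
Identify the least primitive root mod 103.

5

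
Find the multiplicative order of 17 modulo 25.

ord(17) | φ(25) = φ(5^2) = 5·(5−1) = 20 = 2^2 · 5.
Divisors of 20: 1, 2, 4, 5, 10, 20.
Evaluate successive powers at the divisors of 20:
17^1 ≡ 17
17^2 ≡ 14
17^4 ≡ 21
17^5 ≡ 7
17^10 ≡ 24
17^20 ≡ 1
Therefore the multiplicative order of 17 modulo 25 is 20.

20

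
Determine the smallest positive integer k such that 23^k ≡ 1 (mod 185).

12

Since 23 ∈ (Z/185Z)^×, its order divides φ(185) = φ(5·37) = (5−1)·(37−1) = 4·36 = 144 = 2^4 · 3^2.
Divisors of 144: 1, 2, 3, 4, 6, 8, 9, 12, 16, 18, 24, 36, 48, 72, 144.
Check 23^d mod 185 for each divisor in increasing order:
23^1 ≡ 23 (mod 185)
23^2 ≡ 159 (mod 185)
23^3 ≡ 142 (mod 185)
23^4 ≡ 121 (mod 185)
23^6 ≡ 184 (mod 185)
23^8 ≡ 26 (mod 185)
23^9 ≡ 43 (mod 185)
23^12 ≡ 1 (mod 185) ✓
So ord_185(23) = 12.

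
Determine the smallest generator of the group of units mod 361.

2

φ(361) = φ(19^2) = 19·(19−1) = 342 = 2 · 3^2 · 19.
g is a primitive root iff g^(342/q) ≢ 1 (mod 361) for each prime q ∈ {2, 3, 19}.
g = 2: 2^171 ≡ 360; 2^114 ≡ 292; 2^18 ≡ 58 — none is 1, so 2 is a primitive root.
Hence the least primitive root of 361 is 2.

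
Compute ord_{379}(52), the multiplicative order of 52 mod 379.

6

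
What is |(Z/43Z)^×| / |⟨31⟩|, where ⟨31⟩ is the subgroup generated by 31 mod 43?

ord(31) | φ(43) = 43 − 1 = 42 = 2 · 3 · 7.
Divisors of 42: 1, 2, 3, 6, 7, 14, 21, 42.
Test each divisor d:
31^1 ≡ 31 (mod 43)
31^2 ≡ 15 (mod 43)
31^3 ≡ 35 (mod 43)
31^6 ≡ 21 (mod 43)
31^7 ≡ 6 (mod 43)
31^14 ≡ 36 (mod 43)
31^21 ≡ 1 (mod 43) ✓
The order of 31 is 21, so the subgroup it generates has 21 elements.
[(Z/43Z)^× : ⟨31⟩] = 42/21 = 2.

2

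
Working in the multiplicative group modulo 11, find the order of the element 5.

5

Since 5 ∈ (Z/11Z)^×, its order divides φ(11) = 11 − 1 = 10 = 2 · 5.
Divisors of 10: 1, 2, 5, 10.
Check 5^d mod 11 for each divisor in increasing order:
5^1 ≡ 5 (mod 11)
5^2 ≡ 3 (mod 11)
5^5 ≡ 1 (mod 11) ✓
Therefore the multiplicative order of 5 modulo 11 is 5.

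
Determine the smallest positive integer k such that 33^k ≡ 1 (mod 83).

ord(33) | φ(83) = 83 − 1 = 82 = 2 · 41.
Divisors of 82: 1, 2, 41, 82.
Check 33^d mod 83 for each divisor in increasing order:
33^1 ≡ 33 (mod 83)
33^2 ≡ 10 (mod 83)
33^41 ≡ 1 (mod 83) ✓
So ord_83(33) = 41.

41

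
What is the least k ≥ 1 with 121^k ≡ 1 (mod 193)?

32

By Lagrange's theorem, ord_193(121) divides φ(193) = 193 − 1 = 192 = 2^6 · 3.
Divisors of 192: 1, 2, 3, 4, 6, 8, 12, 16, 24, 32, 48, 64, 96, 192.
Check 121^d mod 193 for each divisor in increasing order:
121^1 ≡ 121 (mod 193)
121^2 ≡ 166 (mod 193)
121^3 ≡ 14 (mod 193)
121^4 ≡ 150 (mod 193)
121^6 ≡ 3 (mod 193)
121^8 ≡ 112 (mod 193)
121^12 ≡ 9 (mod 193)
121^16 ≡ 192 (mod 193)
121^24 ≡ 81 (mod 193)
121^32 ≡ 1 (mod 193) ✓
So ord_193(121) = 32.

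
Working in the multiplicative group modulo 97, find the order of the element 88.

By Lagrange's theorem, ord_97(88) divides φ(97) = 97 − 1 = 96 = 2^5 · 3.
Divisors of 96: 1, 2, 3, 4, 6, 8, 12, 16, 24, 32, 48, 96.
Evaluate successive powers at the divisors of 96:
88^1 ≡ 88 (mod 97)
88^2 ≡ 81 (mod 97)
88^3 ≡ 47 (mod 97)
88^4 ≡ 62 (mod 97)
88^6 ≡ 75 (mod 97)
88^8 ≡ 61 (mod 97)
88^12 ≡ 96 (mod 97)
88^16 ≡ 35 (mod 97)
88^24 ≡ 1 (mod 97) ✓
Hence ord(88) = 24.

24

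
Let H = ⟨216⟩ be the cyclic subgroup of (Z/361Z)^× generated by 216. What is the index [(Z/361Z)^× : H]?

By Lagrange's theorem, ord_361(216) divides φ(361) = φ(19^2) = 19·(19−1) = 342 = 2 · 3^2 · 19.
Divisors of 342: 1, 2, 3, 6, 9, 18, 19, 38, 57, 114, 171, 342.
Test each divisor d:
216^1 ≡ 216
216^2 ≡ 87
216^3 ≡ 20
216^6 ≡ 39
216^9 ≡ 58
216^18 ≡ 115
216^19 ≡ 292
216^38 ≡ 68
216^57 ≡ 1
So ord_361(216) = 57, hence |⟨216⟩| = 57.
[(Z/361Z)^× : ⟨216⟩] = 342/57 = 6.

6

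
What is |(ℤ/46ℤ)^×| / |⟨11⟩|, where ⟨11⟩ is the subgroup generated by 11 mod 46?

Since 11 ∈ (Z/46Z)^×, its order divides φ(46) = φ(2)·φ(23) = 1·22 = 22 = 2 · 11.
Divisors of 22: 1, 2, 11, 22.
Check 11^d mod 46 for each divisor in increasing order:
11^1 ≡ 11 (mod 46)
11^2 ≡ 29 (mod 46)
11^11 ≡ 45 (mod 46)
11^22 ≡ 1 (mod 46) ✓
So ord_46(11) = 22, hence |⟨11⟩| = 22.
Index = |(Z/46Z)^×| / |⟨11⟩| = 22 / 22 = 1.

1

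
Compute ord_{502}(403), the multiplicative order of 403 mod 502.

125

ord(403) | φ(502) = φ(2)·φ(251) = 1·250 = 250 = 2 · 5^3.
Divisors of 250: 1, 2, 5, 10, 25, 50, 125, 250.
Check 403^d mod 502 for each divisor in increasing order:
403^1 ≡ 403 (mod 502)
403^2 ≡ 263 (mod 502)
403^5 ≡ 51 (mod 502)
403^10 ≡ 91 (mod 502)
403^25 ≡ 149 (mod 502)
403^50 ≡ 113 (mod 502)
403^125 ≡ 1 (mod 502) ✓
So ord_502(403) = 125.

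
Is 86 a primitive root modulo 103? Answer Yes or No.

Yes

φ(103) = 103 − 1 = 102 = 2 · 3 · 17.
Test 86^(102/q) mod 103 for each prime factor q of 102:
86^51 ≡ 102 (mod 103)  [q = 2: ≢ 1 ✓]
86^34 ≡ 56 (mod 103)  [q = 3: ≢ 1 ✓]
86^6 ≡ 34 (mod 103)  [q = 17: ≢ 1 ✓]
All checks pass, so 86 has order 102 and is a primitive root modulo 103.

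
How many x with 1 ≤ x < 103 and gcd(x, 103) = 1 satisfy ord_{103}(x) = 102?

φ(103) = 103 − 1 = 102 = 2 · 3 · 17.
In a cyclic group of order 102, there are φ(d) elements of order d for each divisor d of 102, and zero for non-divisors.
102 = 2 · 3 · 17 divides 102, and φ(102) = 32.

32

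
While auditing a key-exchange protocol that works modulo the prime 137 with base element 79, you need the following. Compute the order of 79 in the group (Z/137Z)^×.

By Lagrange's theorem, ord_137(79) divides φ(137) = 137 − 1 = 136 = 2^3 · 17.
Divisors of 136: 1, 2, 4, 8, 17, 34, 68, 136.
Check 79^d mod 137 for each divisor in increasing order:
79^1 ≡ 79 (mod 137)
79^2 ≡ 76 (mod 137)
79^4 ≡ 22 (mod 137)
79^8 ≡ 73 (mod 137)
79^17 ≡ 127 (mod 137)
79^34 ≡ 100 (mod 137)
79^68 ≡ 136 (mod 137)
79^136 ≡ 1 (mod 137) ✓
Hence ord(79) = 136.

136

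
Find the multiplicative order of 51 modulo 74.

ord(51) | φ(74) = φ(2)·φ(37) = 1·36 = 36 = 2^2 · 3^2.
Divisors of 36: 1, 2, 3, 4, 6, 9, 12, 18, 36.
Compute 51^d (mod 74) for the divisors d until we hit 1:
51^1 ≡ 51
51^2 ≡ 11
51^3 ≡ 43
51^4 ≡ 47
51^6 ≡ 73
51^9 ≡ 31
51^12 ≡ 1
So ord_74(51) = 12.

12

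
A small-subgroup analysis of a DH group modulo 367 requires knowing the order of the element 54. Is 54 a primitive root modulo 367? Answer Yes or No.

Yes

φ(367) = 367 − 1 = 366 = 2 · 3 · 61.
Test 54^(366/q) mod 367 for each prime factor q of 366:
54^183 ≡ 366 (mod 367)  [q = 2: ≢ 1 ✓]
54^122 ≡ 283 (mod 367)  [q = 3: ≢ 1 ✓]
54^6 ≡ 74 (mod 367)  [q = 61: ≢ 1 ✓]
All checks pass, so 54 has order 366 and is a primitive root modulo 367.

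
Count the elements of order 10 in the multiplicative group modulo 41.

4

φ(41) = 41 − 1 = 40 = 2^3 · 5.
Since (Z/41Z)^× is cyclic of order 40, the number of elements of order d is φ(d) when d | 40 and 0 otherwise.
10 = 2 · 5 divides 40, and φ(10) = 4.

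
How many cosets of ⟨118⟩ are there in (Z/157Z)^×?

ord(118) | φ(157) = 157 − 1 = 156 = 2^2 · 3 · 13.
Divisors of 156: 1, 2, 3, 4, 6, 12, 13, 26, 39, 52, 78, 156.
Check 118^d mod 157 for each divisor in increasing order:
118^1 ≡ 118 (mod 157)
118^2 ≡ 108 (mod 157)
118^3 ≡ 27 (mod 157)
118^4 ≡ 46 (mod 157)
118^6 ≡ 101 (mod 157)
118^12 ≡ 153 (mod 157)
118^13 ≡ 156 (mod 157)
118^26 ≡ 1 (mod 157) ✓
The order of 118 is 26, so the subgroup it generates has 26 elements.
The index is φ(157) / ord(118) = 156 / 26 = 6.

6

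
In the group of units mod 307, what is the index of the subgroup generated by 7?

2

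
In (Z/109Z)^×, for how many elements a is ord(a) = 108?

36

φ(109) = 109 − 1 = 108 = 2^2 · 3^3.
Since (Z/109Z)^× is cyclic of order 108, the number of elements of order d is φ(d) when d | 108 and 0 otherwise.
108 = 2^2 · 3^3 divides 108, and φ(108) = 36.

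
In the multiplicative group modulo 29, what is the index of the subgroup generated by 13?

2

ord(13) | φ(29) = 29 − 1 = 28 = 2^2 · 7.
Divisors of 28: 1, 2, 4, 7, 14, 28.
Evaluate successive powers at the divisors of 28:
13^1 ≡ 13 (mod 29)
13^2 ≡ 24 (mod 29)
13^4 ≡ 25 (mod 29)
13^7 ≡ 28 (mod 29)
13^14 ≡ 1 (mod 29) ✓
Thus |⟨13⟩| = ord(13) = 14.
[(Z/29Z)^× : ⟨13⟩] = 28/14 = 2.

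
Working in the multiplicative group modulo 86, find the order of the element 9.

21

ord(9) | φ(86) = φ(2)·φ(43) = 1·42 = 42 = 2 · 3 · 7.
Divisors of 42: 1, 2, 3, 6, 7, 14, 21, 42.
Compute 9^d (mod 86) for the divisors d until we hit 1:
9^1 ≡ 9
9^2 ≡ 81
9^3 ≡ 41
9^6 ≡ 47
9^7 ≡ 79
9^14 ≡ 49
9^21 ≡ 1
Therefore the multiplicative order of 9 modulo 86 is 21.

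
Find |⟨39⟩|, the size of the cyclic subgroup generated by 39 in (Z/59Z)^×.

Since 39 ∈ (Z/59Z)^×, its order divides φ(59) = 59 − 1 = 58 = 2 · 29.
Divisors of 58: 1, 2, 29, 58.
Test each divisor d:
39^1 ≡ 39 (mod 59)
39^2 ≡ 46 (mod 59)
39^29 ≡ 58 (mod 59)
39^58 ≡ 1 (mod 59) ✓
Therefore the multiplicative order of 39 modulo 59 is 58.

58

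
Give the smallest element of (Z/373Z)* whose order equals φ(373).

φ(373) = 373 − 1 = 372 = 2^2 · 3 · 31.
Test candidates g = 2, 3, … against the prime factors q ∈ {2, 3, 31} of φ(373): g is a generator iff g^(372/q) ≢ 1 for every such q.
g = 2: 2^186 ≡ 372; 2^124 ≡ 284; 2^12 ≡ 366 — none is 1, so 2 is a primitive root.
So 2 is the smallest generator of (Z/373Z)^×.

2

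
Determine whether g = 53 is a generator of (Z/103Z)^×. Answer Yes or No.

φ(103) = 103 − 1 = 102 = 2 · 3 · 17.
Test 53^(102/q) mod 103 for each prime factor q of 102:
53^51 ≡ 102 (mod 103)  [q = 2: ≢ 1 ✓]
53^34 ≡ 56 (mod 103)  [q = 3: ≢ 1 ✓]
53^6 ≡ 13 (mod 103)  [q = 17: ≢ 1 ✓]
All checks pass, so 53 has order 102 and is a primitive root modulo 103.

Yes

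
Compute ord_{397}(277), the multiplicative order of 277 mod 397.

The order of 277 must divide φ(397) = 397 − 1 = 396 = 2^2 · 3^2 · 11.
Divisors of 396: 1, 2, 3, 4, 6, 9, 11, 12, 18, 22, 33, 36, 44, 66, 99, 132, 198, 396.
Test each divisor d:
277^1 ≡ 277
277^2 ≡ 108
277^3 ≡ 141
277^4 ≡ 151
277^6 ≡ 31
277^9 ≡ 4
277^11 ≡ 35
277^12 ≡ 167
277^18 ≡ 16
277^22 ≡ 34
277^33 ≡ 396
277^36 ≡ 256
277^44 ≡ 362
277^66 ≡ 1
Hence ord(277) = 66.

66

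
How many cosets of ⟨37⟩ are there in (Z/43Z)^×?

7

ord(37) | φ(43) = 43 − 1 = 42 = 2 · 3 · 7.
Divisors of 42: 1, 2, 3, 6, 7, 14, 21, 42.
Evaluate successive powers at the divisors of 42:
37^1 ≡ 37 (mod 43)
37^2 ≡ 36 (mod 43)
37^3 ≡ 42 (mod 43)
37^6 ≡ 1 (mod 43) ✓
The order of 37 is 6, so the subgroup it generates has 6 elements.
Index = |(Z/43Z)^×| / |⟨37⟩| = 42 / 6 = 7.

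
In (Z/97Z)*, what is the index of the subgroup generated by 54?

4

ord(54) | φ(97) = 97 − 1 = 96 = 2^5 · 3.
Divisors of 96: 1, 2, 3, 4, 6, 8, 12, 16, 24, 32, 48, 96.
Evaluate successive powers at the divisors of 96:
54^1 ≡ 54 (mod 97)
54^2 ≡ 6 (mod 97)
54^3 ≡ 33 (mod 97)
54^4 ≡ 36 (mod 97)
54^6 ≡ 22 (mod 97)
54^8 ≡ 35 (mod 97)
54^12 ≡ 96 (mod 97)
54^16 ≡ 61 (mod 97)
54^24 ≡ 1 (mod 97) ✓
The order of 54 is 24, so the subgroup it generates has 24 elements.
[(Z/97Z)^× : ⟨54⟩] = 96/24 = 4.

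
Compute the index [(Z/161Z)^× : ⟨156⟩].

The order of 156 must divide φ(161) = φ(7·23) = (7−1)·(23−1) = 6·22 = 132 = 2^2 · 3 · 11.
Divisors of 132: 1, 2, 3, 4, 6, 11, 12, 22, 33, 44, 66, 132.
Compute 156^d (mod 161) for the divisors d until we hit 1:
156^1 ≡ 156 (mod 161)
156^2 ≡ 25 (mod 161)
156^3 ≡ 36 (mod 161)
156^4 ≡ 142 (mod 161)
156^6 ≡ 8 (mod 161)
156^11 ≡ 116 (mod 161)
156^12 ≡ 64 (mod 161)
156^22 ≡ 93 (mod 161)
156^33 ≡ 1 (mod 161) ✓
The order of 156 is 33, so the subgroup it generates has 33 elements.
The index is φ(161) / ord(156) = 132 / 33 = 4.

4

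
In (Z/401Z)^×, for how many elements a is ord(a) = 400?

φ(401) = 401 − 1 = 400 = 2^4 · 5^2.
(Z/401Z)^× is cyclic (|G| = 400); a cyclic group of order m has exactly φ(d) elements of each order d | m, and none otherwise.
400 = 2^4 · 5^2 divides 400, and φ(400) = 160.

160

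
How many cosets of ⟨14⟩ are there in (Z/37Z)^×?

By Lagrange's theorem, ord_37(14) divides φ(37) = 37 − 1 = 36 = 2^2 · 3^2.
Divisors of 36: 1, 2, 3, 4, 6, 9, 12, 18, 36.
Check 14^d mod 37 for each divisor in increasing order:
14^1 ≡ 14
14^2 ≡ 11
14^3 ≡ 6
14^4 ≡ 10
14^6 ≡ 36
14^9 ≡ 31
14^12 ≡ 1
So ord_37(14) = 12, hence |⟨14⟩| = 12.
Index = |(Z/37Z)^×| / |⟨14⟩| = 36 / 12 = 3.

3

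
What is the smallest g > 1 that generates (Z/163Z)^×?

2

φ(163) = 163 − 1 = 162 = 2 · 3^4.
g is a primitive root iff g^(162/q) ≢ 1 (mod 163) for each prime q ∈ {2, 3}.
g = 2: 2^81 ≡ 162; 2^54 ≡ 104 — none is 1, so 2 is a primitive root.
So 2 is the smallest generator of (Z/163Z)^×.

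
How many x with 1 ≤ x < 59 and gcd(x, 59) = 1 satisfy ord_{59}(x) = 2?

1

φ(59) = 59 − 1 = 58 = 2 · 29.
In a cyclic group of order 58, there are φ(d) elements of order d for each divisor d of 58, and zero for non-divisors.
2 | 58, and φ(2) = 2 − 1 = 1.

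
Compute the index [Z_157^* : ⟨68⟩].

Since 68 ∈ (Z/157Z)^×, its order divides φ(157) = 157 − 1 = 156 = 2^2 · 3 · 13.
Divisors of 156: 1, 2, 3, 4, 6, 12, 13, 26, 39, 52, 78, 156.
Evaluate successive powers at the divisors of 156:
68^1 ≡ 68 (mod 157)
68^2 ≡ 71 (mod 157)
68^3 ≡ 118 (mod 157)
68^4 ≡ 17 (mod 157)
68^6 ≡ 108 (mod 157)
68^12 ≡ 46 (mod 157)
68^13 ≡ 145 (mod 157)
68^26 ≡ 144 (mod 157)
68^39 ≡ 156 (mod 157)
68^52 ≡ 12 (mod 157)
68^78 ≡ 1 (mod 157) ✓
So ord_157(68) = 78, hence |⟨68⟩| = 78.
Index = |(Z/157Z)^×| / |⟨68⟩| = 156 / 78 = 2.

2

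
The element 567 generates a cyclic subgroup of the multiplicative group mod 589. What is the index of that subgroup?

ord(567) | φ(589) = φ(19·31) = (19−1)·(31−1) = 18·30 = 540 = 2^2 · 3^3 · 5.
Divisors of 540: 1, 2, 3, 4, 5, 6, 9, 10, 12, 15, 18, 20, 27, 30, 36, 45, 54, 60, 90, 108, 135, 180, 270, 540.
Compute 567^d (mod 589) for the divisors d until we hit 1:
567^1 ≡ 567
567^2 ≡ 484
567^3 ≡ 543
567^4 ≡ 423
567^5 ≡ 118
567^6 ≡ 349
567^9 ≡ 438
567^10 ≡ 377
567^12 ≡ 467
567^15 ≡ 311
567^18 ≡ 419
567^20 ≡ 180
567^27 ≡ 343
567^30 ≡ 125
567^36 ≡ 39
567^45 ≡ 1
Thus |⟨567⟩| = ord(567) = 45.
Index = |(Z/589Z)^×| / |⟨567⟩| = 540 / 45 = 12.

12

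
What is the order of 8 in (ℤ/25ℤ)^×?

20

By Lagrange's theorem, ord_25(8) divides φ(25) = φ(5^2) = 5·(5−1) = 20 = 2^2 · 5.
Divisors of 20: 1, 2, 4, 5, 10, 20.
Test each divisor d:
8^1 ≡ 8
8^2 ≡ 14
8^4 ≡ 21
8^5 ≡ 18
8^10 ≡ 24
8^20 ≡ 1
Hence ord(8) = 20.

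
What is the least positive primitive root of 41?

φ(41) = 41 − 1 = 40 = 2^3 · 5.
Test candidates g = 2, 3, … against the prime factors q ∈ {2, 5} of φ(41): g is a generator iff g^(40/q) ≢ 1 for every such q.
g = 2: 2^20 ≡ 1 — hits 1, so not a primitive root.
g = 3: 3^20 ≡ 40; 3^8 ≡ 1 — hits 1, so not a primitive root.
g = 4: 4^20 ≡ 1 — hits 1, so not a primitive root.
g = 5: 5^20 ≡ 1 — hits 1, so not a primitive root.
g = 6: 6^20 ≡ 40; 6^8 ≡ 10 — none is 1, so 6 is a primitive root.
So 6 is the smallest generator of (Z/41Z)^×.

6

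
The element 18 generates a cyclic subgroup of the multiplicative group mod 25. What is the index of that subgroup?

5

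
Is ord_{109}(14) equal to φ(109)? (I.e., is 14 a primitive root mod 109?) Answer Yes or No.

φ(109) = 109 − 1 = 108 = 2^2 · 3^3.
An element g generates (Z/109Z)^× iff g^(108/q) ≢ 1 (mod 109) for each prime q ∈ {2, 3}.
14^54 ≡ 108 (mod 109)  [q = 2: ≢ 1 ✓]
14^36 ≡ 63 (mod 109)  [q = 3: ≢ 1 ✓]
All checks pass, so 14 has order 108 and is a primitive root modulo 109.

Yes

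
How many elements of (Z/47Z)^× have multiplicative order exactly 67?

0

φ(47) = 47 − 1 = 46 = 2 · 23.
(Z/47Z)^× is cyclic (|G| = 46); a cyclic group of order m has exactly φ(d) elements of each order d | m, and none otherwise.
Here 46 is not a multiple of 67, so there are no elements of order 67.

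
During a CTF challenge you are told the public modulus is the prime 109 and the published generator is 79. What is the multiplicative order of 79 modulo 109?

108

By Lagrange's theorem, ord_109(79) divides φ(109) = 109 − 1 = 108 = 2^2 · 3^3.
Divisors of 108: 1, 2, 3, 4, 6, 9, 12, 18, 27, 36, 54, 108.
Check 79^d mod 109 for each divisor in increasing order:
79^1 ≡ 79 (mod 109)
79^2 ≡ 28 (mod 109)
79^3 ≡ 32 (mod 109)
79^4 ≡ 21 (mod 109)
79^6 ≡ 43 (mod 109)
79^9 ≡ 68 (mod 109)
79^12 ≡ 105 (mod 109)
79^18 ≡ 46 (mod 109)
79^27 ≡ 76 (mod 109)
79^36 ≡ 45 (mod 109)
79^54 ≡ 108 (mod 109)
79^108 ≡ 1 (mod 109) ✓
Hence ord(79) = 108.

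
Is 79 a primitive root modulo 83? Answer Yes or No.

Yes

φ(83) = 83 − 1 = 82 = 2 · 41.
Test 79^(82/q) mod 83 for each prime factor q of 82:
79^41 ≡ 82 (mod 83)  [q = 2: ≢ 1 ✓]
79^2 ≡ 16 (mod 83)  [q = 41: ≢ 1 ✓]
Every test exponent gives a nontrivial residue, hence 79 generates the full group.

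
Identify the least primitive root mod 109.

φ(109) = 109 − 1 = 108 = 2^2 · 3^3.
Test candidates g = 2, 3, … against the prime factors q ∈ {2, 3} of φ(109): g is a generator iff g^(108/q) ≢ 1 for every such q.
g = 2: 2^54 ≡ 108; 2^36 ≡ 1 — hits 1, so not a primitive root.
g = 3: 3^54 ≡ 1 — hits 1, so not a primitive root.
g = 4: 4^54 ≡ 1 — hits 1, so not a primitive root.
g = 5: 5^54 ≡ 1 — hits 1, so not a primitive root.
g = 6: 6^54 ≡ 108; 6^36 ≡ 63 — none is 1, so 6 is a primitive root.
Hence the least primitive root of 109 is 6.

6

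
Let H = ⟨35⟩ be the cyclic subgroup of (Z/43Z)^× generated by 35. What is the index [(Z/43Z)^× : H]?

6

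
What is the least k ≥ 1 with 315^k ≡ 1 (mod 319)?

70

The order of 315 must divide φ(319) = φ(11·29) = (11−1)·(29−1) = 10·28 = 280 = 2^3 · 5 · 7.
Divisors of 280: 1, 2, 4, 5, 7, 8, 10, 14, 20, 28, 35, 40, 56, 70, 140, 280.
Evaluate successive powers at the divisors of 280:
315^1 ≡ 315 (mod 319)
315^2 ≡ 16 (mod 319)
315^4 ≡ 256 (mod 319)
315^5 ≡ 252 (mod 319)
315^7 ≡ 204 (mod 319)
315^8 ≡ 141 (mod 319)
315^10 ≡ 23 (mod 319)
315^14 ≡ 146 (mod 319)
315^20 ≡ 210 (mod 319)
315^28 ≡ 262 (mod 319)
315^35 ≡ 175 (mod 319)
315^40 ≡ 78 (mod 319)
315^56 ≡ 59 (mod 319)
315^70 ≡ 1 (mod 319) ✓
So ord_319(315) = 70.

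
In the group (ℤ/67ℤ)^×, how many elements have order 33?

φ(67) = 67 − 1 = 66 = 2 · 3 · 11.
Since (Z/67Z)^× is cyclic of order 66, the number of elements of order d is φ(d) when d | 66 and 0 otherwise.
33 = 3 · 11 divides 66, and φ(33) = 20.

20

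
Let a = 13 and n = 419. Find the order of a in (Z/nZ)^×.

11

Since 13 ∈ (Z/419Z)^×, its order divides φ(419) = 419 − 1 = 418 = 2 · 11 · 19.
Divisors of 418: 1, 2, 11, 19, 22, 38, 209, 418.
Check 13^d mod 419 for each divisor in increasing order:
13^1 ≡ 13
13^2 ≡ 169
13^11 ≡ 1
So ord_419(13) = 11.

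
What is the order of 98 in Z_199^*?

33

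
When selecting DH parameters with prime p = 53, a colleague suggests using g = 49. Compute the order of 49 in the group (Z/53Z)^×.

13

Since 49 ∈ (Z/53Z)^×, its order divides φ(53) = 53 − 1 = 52 = 2^2 · 13.
Divisors of 52: 1, 2, 4, 13, 26, 52.
Check 49^d mod 53 for each divisor in increasing order:
49^1 ≡ 49 (mod 53)
49^2 ≡ 16 (mod 53)
49^4 ≡ 44 (mod 53)
49^13 ≡ 1 (mod 53) ✓
Therefore the multiplicative order of 49 modulo 53 is 13.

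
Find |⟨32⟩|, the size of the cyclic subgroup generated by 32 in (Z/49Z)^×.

ord(32) | φ(49) = φ(7^2) = 7·(7−1) = 42 = 2 · 3 · 7.
Divisors of 42: 1, 2, 3, 6, 7, 14, 21, 42.
Check 32^d mod 49 for each divisor in increasing order:
32^1 ≡ 32
32^2 ≡ 44
32^3 ≡ 36
32^6 ≡ 22
32^7 ≡ 18
32^14 ≡ 30
32^21 ≡ 1
Hence ord(32) = 21.

21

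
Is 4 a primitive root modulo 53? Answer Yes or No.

No

φ(53) = 53 − 1 = 52 = 2^2 · 13.
Test 4^(52/q) mod 53 for each prime factor q of 52:
4^26 ≡ 1 (mod 53)  [q = 2: ≡ 1 ✗]
4^4 ≡ 44 (mod 53)  [q = 13: ≢ 1 ✓]
Since 4^26 ≡ 1, the order of 4 divides 26 < 52, so 4 is not a primitive root.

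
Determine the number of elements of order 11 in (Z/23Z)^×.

φ(23) = 23 − 1 = 22 = 2 · 11.
(Z/23Z)^× is cyclic (|G| = 22); a cyclic group of order m has exactly φ(d) elements of each order d | m, and none otherwise.
11 | 22, and φ(11) = 11 − 1 = 10.

10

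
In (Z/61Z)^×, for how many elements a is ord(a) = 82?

φ(61) = 61 − 1 = 60 = 2^2 · 3 · 5.
(Z/61Z)^× is cyclic (|G| = 60); a cyclic group of order m has exactly φ(d) elements of each order d | m, and none otherwise.
Here 60 is not a multiple of 82, so there are no elements of order 82.

0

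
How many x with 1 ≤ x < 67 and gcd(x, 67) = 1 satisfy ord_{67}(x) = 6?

φ(67) = 67 − 1 = 66 = 2 · 3 · 11.
Since (Z/67Z)^× is cyclic of order 66, the number of elements of order d is φ(d) when d | 66 and 0 otherwise.
6 = 2 · 3 divides 66, and φ(6) = 2.

2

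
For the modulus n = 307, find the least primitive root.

φ(307) = 307 − 1 = 306 = 2 · 3^2 · 17.
g is a primitive root iff g^(306/q) ≢ 1 (mod 307) for each prime q ∈ {2, 3, 17}.
g = 2: 2^153 ≡ 306; 2^102 ≡ 1 — hits 1, so not a primitive root.
g = 3: 3^153 ≡ 306; 3^102 ≡ 1 — hits 1, so not a primitive root.
g = 4: 4^153 ≡ 1 — hits 1, so not a primitive root.
g = 5: 5^153 ≡ 306; 5^102 ≡ 289; 5^18 ≡ 81 — none is 1, so 5 is a primitive root.
Hence the least primitive root of 307 is 5.

5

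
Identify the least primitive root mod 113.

3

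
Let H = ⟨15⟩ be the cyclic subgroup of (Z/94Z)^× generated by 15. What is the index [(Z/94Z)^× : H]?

Since 15 ∈ (Z/94Z)^×, its order divides φ(94) = φ(2)·φ(47) = 1·46 = 46 = 2 · 23.
Divisors of 46: 1, 2, 23, 46.
Test each divisor d:
15^1 ≡ 15
15^2 ≡ 37
15^23 ≡ 93
15^46 ≡ 1
The order of 15 is 46, so the subgroup it generates has 46 elements.
The index is φ(94) / ord(15) = 46 / 46 = 1.

1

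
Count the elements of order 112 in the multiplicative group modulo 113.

48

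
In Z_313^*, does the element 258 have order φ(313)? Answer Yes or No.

Yes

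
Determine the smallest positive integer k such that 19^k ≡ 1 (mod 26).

The order of 19 must divide φ(26) = φ(2)·φ(13) = 1·12 = 12 = 2^2 · 3.
Divisors of 12: 1, 2, 3, 4, 6, 12.
Compute 19^d (mod 26) for the divisors d until we hit 1:
19^1 ≡ 19
19^2 ≡ 23
19^3 ≡ 21
19^4 ≡ 9
19^6 ≡ 25
19^12 ≡ 1
So ord_26(19) = 12.

12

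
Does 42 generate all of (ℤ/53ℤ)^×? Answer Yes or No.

No

φ(53) = 53 − 1 = 52 = 2^2 · 13.
42 is a primitive root mod 53 iff 42^(φ(53)/q) ≢ 1 for every prime q | φ(53), i.e. q ∈ {2, 13}.
42^26 ≡ 1 (mod 53)  [q = 2: ≡ 1 ✗]
42^4 ≡ 13 (mod 53)  [q = 13: ≢ 1 ✓]
The check at q = 2 fails, so 42 generates a proper subgroup.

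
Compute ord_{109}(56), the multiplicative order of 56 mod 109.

108

By Lagrange's theorem, ord_109(56) divides φ(109) = 109 − 1 = 108 = 2^2 · 3^3.
Divisors of 108: 1, 2, 3, 4, 6, 9, 12, 18, 27, 36, 54, 108.
Compute 56^d (mod 109) for the divisors d until we hit 1:
56^1 ≡ 56 (mod 109)
56^2 ≡ 84 (mod 109)
56^3 ≡ 17 (mod 109)
56^4 ≡ 80 (mod 109)
56^6 ≡ 71 (mod 109)
56^9 ≡ 8 (mod 109)
56^12 ≡ 27 (mod 109)
56^18 ≡ 64 (mod 109)
56^27 ≡ 76 (mod 109)
56^36 ≡ 63 (mod 109)
56^54 ≡ 108 (mod 109)
56^108 ≡ 1 (mod 109) ✓
The smallest such exponent is 108, so the order of 56 is 108.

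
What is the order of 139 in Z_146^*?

24

ord(139) | φ(146) = φ(2)·φ(73) = 1·72 = 72 = 2^3 · 3^2.
Divisors of 72: 1, 2, 3, 4, 6, 8, 9, 12, 18, 24, 36, 72.
Evaluate successive powers at the divisors of 72:
139^1 ≡ 139 (mod 146)
139^2 ≡ 49 (mod 146)
139^3 ≡ 95 (mod 146)
139^4 ≡ 65 (mod 146)
139^6 ≡ 119 (mod 146)
139^8 ≡ 137 (mod 146)
139^9 ≡ 63 (mod 146)
139^12 ≡ 145 (mod 146)
139^18 ≡ 27 (mod 146)
139^24 ≡ 1 (mod 146) ✓
The smallest such exponent is 24, so the order of 139 is 24.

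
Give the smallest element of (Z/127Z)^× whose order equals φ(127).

φ(127) = 127 − 1 = 126 = 2 · 3^2 · 7.
Test candidates g = 2, 3, … against the prime factors q ∈ {2, 3, 7} of φ(127): g is a generator iff g^(126/q) ≢ 1 for every such q.
g = 2: 2^63 ≡ 1 — hits 1, so not a primitive root.
g = 3: 3^63 ≡ 126; 3^42 ≡ 107; 3^18 ≡ 4 — none is 1, so 3 is a primitive root.
So 3 is the smallest generator of (Z/127Z)^×.

3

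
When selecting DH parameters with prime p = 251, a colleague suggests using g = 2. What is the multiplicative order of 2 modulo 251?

50

ord(2) | φ(251) = 251 − 1 = 250 = 2 · 5^3.
Divisors of 250: 1, 2, 5, 10, 25, 50, 125, 250.
Test each divisor d:
2^1 ≡ 2 (mod 251)
2^2 ≡ 4 (mod 251)
2^5 ≡ 32 (mod 251)
2^10 ≡ 20 (mod 251)
2^25 ≡ 250 (mod 251)
2^50 ≡ 1 (mod 251) ✓
So ord_251(2) = 50.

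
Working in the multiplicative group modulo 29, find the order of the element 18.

28

Since 18 ∈ (Z/29Z)^×, its order divides φ(29) = 29 − 1 = 28 = 2^2 · 7.
Divisors of 28: 1, 2, 4, 7, 14, 28.
Test each divisor d:
18^1 ≡ 18 (mod 29)
18^2 ≡ 5 (mod 29)
18^4 ≡ 25 (mod 29)
18^7 ≡ 17 (mod 29)
18^14 ≡ 28 (mod 29)
18^28 ≡ 1 (mod 29) ✓
Hence ord(18) = 28.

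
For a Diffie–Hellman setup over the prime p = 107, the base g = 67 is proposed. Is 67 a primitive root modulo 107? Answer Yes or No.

Yes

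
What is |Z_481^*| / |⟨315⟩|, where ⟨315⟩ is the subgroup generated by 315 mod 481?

By Lagrange's theorem, ord_481(315) divides φ(481) = φ(13·37) = (13−1)·(37−1) = 12·36 = 432 = 2^4 · 3^3.
Divisors of 432: 1, 2, 3, 4, 6, 8, 9, 12, 16, 18, 24, 27, 36, 48, 54, 72, 108, 144, 216, 432.
Test each divisor d:
315^1 ≡ 315 (mod 481)
315^2 ≡ 139 (mod 481)
315^3 ≡ 14 (mod 481)
315^4 ≡ 81 (mod 481)
315^6 ≡ 196 (mod 481)
315^8 ≡ 308 (mod 481)
315^9 ≡ 339 (mod 481)
315^12 ≡ 417 (mod 481)
315^16 ≡ 107 (mod 481)
315^18 ≡ 443 (mod 481)
315^24 ≡ 248 (mod 481)
315^27 ≡ 105 (mod 481)
315^36 ≡ 1 (mod 481) ✓
The order of 315 is 36, so the subgroup it generates has 36 elements.
Index = |(Z/481Z)^×| / |⟨315⟩| = 432 / 36 = 12.

12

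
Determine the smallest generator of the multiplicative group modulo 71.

φ(71) = 71 − 1 = 70 = 2 · 5 · 7.
g is a primitive root iff g^(70/q) ≢ 1 (mod 71) for each prime q ∈ {2, 5, 7}.
g = 2: 2^35 ≡ 1 — hits 1, so not a primitive root.
g = 3: 3^35 ≡ 1 — hits 1, so not a primitive root.
g = 4: 4^35 ≡ 1 — hits 1, so not a primitive root.
g = 5: 5^35 ≡ 1 — hits 1, so not a primitive root.
g = 6: 6^35 ≡ 1 — hits 1, so not a primitive root.
g = 7: 7^35 ≡ 70; 7^14 ≡ 54; 7^10 ≡ 45 — none is 1, so 7 is a primitive root.
Hence the least primitive root of 71 is 7.

7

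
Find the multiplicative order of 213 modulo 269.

ord(213) | φ(269) = 269 − 1 = 268 = 2^2 · 67.
Divisors of 268: 1, 2, 4, 67, 134, 268.
Compute 213^d (mod 269) for the divisors d until we hit 1:
213^1 ≡ 213 (mod 269)
213^2 ≡ 177 (mod 269)
213^4 ≡ 125 (mod 269)
213^67 ≡ 1 (mod 269) ✓
Therefore the multiplicative order of 213 modulo 269 is 67.

67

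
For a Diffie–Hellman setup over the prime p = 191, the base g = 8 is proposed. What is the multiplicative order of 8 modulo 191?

95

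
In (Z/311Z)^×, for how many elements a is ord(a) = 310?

φ(311) = 311 − 1 = 310 = 2 · 5 · 31.
In a cyclic group of order 310, there are φ(d) elements of order d for each divisor d of 310, and zero for non-divisors.
310 = 2 · 5 · 31 divides 310, and φ(310) = 120.

120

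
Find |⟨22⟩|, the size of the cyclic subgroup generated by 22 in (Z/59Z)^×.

ord(22) | φ(59) = 59 − 1 = 58 = 2 · 29.
Divisors of 58: 1, 2, 29, 58.
Compute 22^d (mod 59) for the divisors d until we hit 1:
22^1 ≡ 22 (mod 59)
22^2 ≡ 12 (mod 59)
22^29 ≡ 1 (mod 59) ✓
So ord_59(22) = 29.

29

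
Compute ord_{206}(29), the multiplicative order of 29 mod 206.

51

ord(29) | φ(206) = φ(2)·φ(103) = 1·102 = 102 = 2 · 3 · 17.
Divisors of 102: 1, 2, 3, 6, 17, 34, 51, 102.
Test each divisor d:
29^1 ≡ 29 (mod 206)
29^2 ≡ 17 (mod 206)
29^3 ≡ 81 (mod 206)
29^6 ≡ 175 (mod 206)
29^17 ≡ 159 (mod 206)
29^34 ≡ 149 (mod 206)
29^51 ≡ 1 (mod 206) ✓
Hence ord(29) = 51.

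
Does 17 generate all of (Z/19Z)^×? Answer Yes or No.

φ(19) = 19 − 1 = 18 = 2 · 3^2.
An element g generates (Z/19Z)^× iff g^(18/q) ≢ 1 (mod 19) for each prime q ∈ {2, 3}.
17^9 ≡ 1 (mod 19)  [q = 2: ≡ 1 ✗]
17^6 ≡ 7 (mod 19)  [q = 3: ≢ 1 ✓]
The check at q = 2 fails, so 17 generates a proper subgroup.

No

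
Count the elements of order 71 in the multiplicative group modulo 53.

0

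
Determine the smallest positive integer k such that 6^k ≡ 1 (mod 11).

10

The order of 6 must divide φ(11) = 11 − 1 = 10 = 2 · 5.
Divisors of 10: 1, 2, 5, 10.
Test each divisor d:
6^1 ≡ 6 (mod 11)
6^2 ≡ 3 (mod 11)
6^5 ≡ 10 (mod 11)
6^10 ≡ 1 (mod 11) ✓
Hence ord(6) = 10.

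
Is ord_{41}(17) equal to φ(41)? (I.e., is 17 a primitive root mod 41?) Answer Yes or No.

Yes

φ(41) = 41 − 1 = 40 = 2^3 · 5.
It suffices to check that the order of 17 is not a proper divisor of 40: compute 17^(40/q) for q ∈ {2, 5}.
17^20 ≡ 40 (mod 41)  [q = 2: ≢ 1 ✓]
17^8 ≡ 16 (mod 41)  [q = 5: ≢ 1 ✓]
None equal 1, so ord_41(17) = 40: 17 is a primitive root.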